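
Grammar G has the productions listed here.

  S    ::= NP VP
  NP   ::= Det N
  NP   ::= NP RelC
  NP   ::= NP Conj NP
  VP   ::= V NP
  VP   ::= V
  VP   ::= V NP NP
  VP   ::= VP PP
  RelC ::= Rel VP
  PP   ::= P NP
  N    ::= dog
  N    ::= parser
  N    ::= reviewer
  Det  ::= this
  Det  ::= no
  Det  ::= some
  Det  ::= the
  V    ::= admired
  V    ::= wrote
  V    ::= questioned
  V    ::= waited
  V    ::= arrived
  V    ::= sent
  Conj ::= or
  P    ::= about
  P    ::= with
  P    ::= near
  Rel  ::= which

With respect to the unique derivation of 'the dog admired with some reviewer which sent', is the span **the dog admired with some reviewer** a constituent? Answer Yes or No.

No

[S [NP [Det the] [N dog]] [VP [VP [V admired]] [PP [P with] [NP [NP [Det some] [N reviewer]] [RelC [Rel which] [VP [V sent]]]]]]]
The smallest constituent containing 'the dog admired with some reviewer' is the S spanning 'the dog admired with some reviewer which sent'; no single node in the tree dominates exactly the given words.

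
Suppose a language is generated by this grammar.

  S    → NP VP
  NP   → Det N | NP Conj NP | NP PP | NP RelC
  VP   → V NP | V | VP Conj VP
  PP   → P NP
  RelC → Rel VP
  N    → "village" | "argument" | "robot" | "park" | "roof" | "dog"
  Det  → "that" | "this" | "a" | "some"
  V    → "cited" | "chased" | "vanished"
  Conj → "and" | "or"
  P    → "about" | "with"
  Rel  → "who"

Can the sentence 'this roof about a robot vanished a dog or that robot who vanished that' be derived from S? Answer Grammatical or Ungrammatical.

Ungrammatical

For S → NP VP, every NP-prefix leaves a non-VP remainder: after 'this roof' the remainder is not a VP; after 'this roof about a robot' the remainder is not a VP.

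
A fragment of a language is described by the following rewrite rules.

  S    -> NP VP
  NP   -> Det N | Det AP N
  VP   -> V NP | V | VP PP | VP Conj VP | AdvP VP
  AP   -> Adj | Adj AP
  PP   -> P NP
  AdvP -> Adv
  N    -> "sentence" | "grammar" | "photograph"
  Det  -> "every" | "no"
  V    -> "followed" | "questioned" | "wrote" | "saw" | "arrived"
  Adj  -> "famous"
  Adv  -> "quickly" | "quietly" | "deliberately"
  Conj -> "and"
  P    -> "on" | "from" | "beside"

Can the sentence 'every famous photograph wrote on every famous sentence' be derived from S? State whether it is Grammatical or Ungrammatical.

Grammatical

[S [NP [Det every] [AP [Adj famous]] [N photograph]] [VP [VP [V wrote]] [PP [P on] [NP [Det every] [AP [Adj famous]] [N sentence]]]]]
The bracketing above is licensed at every node by one of the given productions, with S at the root.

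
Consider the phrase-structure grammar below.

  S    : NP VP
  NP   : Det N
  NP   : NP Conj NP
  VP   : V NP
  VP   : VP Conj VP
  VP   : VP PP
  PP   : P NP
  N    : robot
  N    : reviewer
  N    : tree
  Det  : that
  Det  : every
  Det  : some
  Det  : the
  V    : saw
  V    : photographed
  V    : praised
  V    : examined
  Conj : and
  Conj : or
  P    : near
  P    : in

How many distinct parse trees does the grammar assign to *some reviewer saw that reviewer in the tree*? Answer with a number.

[S [NP [Det some] [N reviewer]] [VP [VP [V saw] [NP [Det that] [N reviewer]]] [PP [P in] [NP [Det the] [N tree]]]]]
No rule offers an alternative attachment or grouping for any span, so this is the only derivation.

1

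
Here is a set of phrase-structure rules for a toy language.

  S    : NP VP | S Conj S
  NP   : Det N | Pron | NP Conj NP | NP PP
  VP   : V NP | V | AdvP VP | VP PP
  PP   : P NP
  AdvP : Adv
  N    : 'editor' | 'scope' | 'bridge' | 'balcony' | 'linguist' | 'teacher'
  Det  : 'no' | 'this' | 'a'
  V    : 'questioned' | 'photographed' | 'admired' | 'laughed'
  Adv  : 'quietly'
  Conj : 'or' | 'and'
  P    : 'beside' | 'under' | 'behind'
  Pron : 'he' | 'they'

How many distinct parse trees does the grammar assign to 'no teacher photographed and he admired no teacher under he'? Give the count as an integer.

2

The two bracketings:
[S [S [NP [Det no] [N teacher]] [VP [V photographed]]] [Conj and] [S [NP [Pron he]] [VP [V admired] [NP [NP [Det no] [N teacher]] [PP [P under] [NP [Pron he]]]]]]]
[S [S [NP [Det no] [N teacher]] [VP [V photographed]]] [Conj and] [S [NP [Pron he]] [VP [VP [V admired] [NP [Det no] [N teacher]]] [PP [P under] [NP [Pron he]]]]]]
The difference turns on whether NP → NP PP is used at the relevant span, versus an alternative expansion of NP.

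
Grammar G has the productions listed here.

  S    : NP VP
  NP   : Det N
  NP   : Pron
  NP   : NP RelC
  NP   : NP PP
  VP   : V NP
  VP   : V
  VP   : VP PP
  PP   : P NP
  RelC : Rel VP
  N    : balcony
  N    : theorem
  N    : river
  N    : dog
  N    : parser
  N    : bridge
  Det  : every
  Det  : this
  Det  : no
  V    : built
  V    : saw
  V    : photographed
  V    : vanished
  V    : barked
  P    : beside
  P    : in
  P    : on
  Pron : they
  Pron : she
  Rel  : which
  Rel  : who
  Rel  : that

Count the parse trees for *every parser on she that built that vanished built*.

Two of the 3 distinct bracketings:
[S [NP [NP [NP [NP [Det every] [N parser]] [PP [P on] [NP [Pron she]]]] [RelC [Rel that] [VP [V built]]]] [RelC [Rel that] [VP [V vanished]]]] [VP [V built]]]
[S [NP [NP [NP [Det every] [N parser]] [PP [P on] [NP [NP [Pron she]] [RelC [Rel that] [VP [V built]]]]]] [RelC [Rel that] [VP [V vanished]]]] [VP [V built]]]
The trees differ in how a recursive rule is bracketed over the same span.

3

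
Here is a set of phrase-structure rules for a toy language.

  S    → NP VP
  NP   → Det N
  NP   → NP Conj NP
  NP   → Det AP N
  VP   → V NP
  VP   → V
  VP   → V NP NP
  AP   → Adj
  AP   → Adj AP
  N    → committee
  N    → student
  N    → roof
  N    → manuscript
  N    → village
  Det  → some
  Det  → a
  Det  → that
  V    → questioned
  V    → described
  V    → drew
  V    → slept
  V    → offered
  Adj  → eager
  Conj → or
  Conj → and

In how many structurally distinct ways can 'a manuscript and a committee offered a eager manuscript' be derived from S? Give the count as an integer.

[S [NP [NP [Det a] [N manuscript]] [Conj and] [NP [Det a] [N committee]]] [VP [V offered] [NP [Det a] [AP [Adj eager]] [N manuscript]]]]
No rule offers an alternative attachment or grouping for any span, so this is the only derivation.

1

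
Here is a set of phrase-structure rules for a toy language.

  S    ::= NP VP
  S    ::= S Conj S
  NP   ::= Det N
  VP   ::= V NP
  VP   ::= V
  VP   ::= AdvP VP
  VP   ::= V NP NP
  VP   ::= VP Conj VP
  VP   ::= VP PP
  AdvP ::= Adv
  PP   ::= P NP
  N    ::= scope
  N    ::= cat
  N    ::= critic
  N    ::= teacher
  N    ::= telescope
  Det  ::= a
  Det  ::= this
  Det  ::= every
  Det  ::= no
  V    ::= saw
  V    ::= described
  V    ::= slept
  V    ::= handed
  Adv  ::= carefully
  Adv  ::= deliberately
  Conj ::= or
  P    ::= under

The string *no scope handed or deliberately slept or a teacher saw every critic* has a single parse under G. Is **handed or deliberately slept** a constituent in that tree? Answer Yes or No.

Yes

[S [S [NP [Det no] [N scope]] [VP [VP [V handed]] [Conj or] [VP [AdvP [Adv deliberately]] [VP [V slept]]]]] [Conj or] [S [NP [Det a] [N teacher]] [VP [V saw] [NP [Det every] [N critic]]]]]
The words 'handed or deliberately slept' are exhaustively dominated by a single VP node (built by VP → VP Conj VP), so they form a constituent.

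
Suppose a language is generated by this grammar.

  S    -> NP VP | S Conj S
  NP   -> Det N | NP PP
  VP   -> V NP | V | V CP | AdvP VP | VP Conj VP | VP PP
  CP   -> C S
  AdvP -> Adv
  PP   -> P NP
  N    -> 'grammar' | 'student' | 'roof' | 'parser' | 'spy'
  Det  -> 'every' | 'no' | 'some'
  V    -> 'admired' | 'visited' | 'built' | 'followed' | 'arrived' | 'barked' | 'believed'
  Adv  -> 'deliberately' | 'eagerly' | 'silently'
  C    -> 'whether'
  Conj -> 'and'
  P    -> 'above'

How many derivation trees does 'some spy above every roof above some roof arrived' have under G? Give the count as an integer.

The two bracketings:
[S [NP [NP [Det some] [N spy]] [PP [P above] [NP [NP [Det every] [N roof]] [PP [P above] [NP [Det some] [N roof]]]]]] [VP [V arrived]]]
[S [NP [NP [NP [Det some] [N spy]] [PP [P above] [NP [Det every] [N roof]]]] [PP [P above] [NP [Det some] [N roof]]]] [VP [V arrived]]]
The trees differ in how a recursive rule is bracketed over the same span.

2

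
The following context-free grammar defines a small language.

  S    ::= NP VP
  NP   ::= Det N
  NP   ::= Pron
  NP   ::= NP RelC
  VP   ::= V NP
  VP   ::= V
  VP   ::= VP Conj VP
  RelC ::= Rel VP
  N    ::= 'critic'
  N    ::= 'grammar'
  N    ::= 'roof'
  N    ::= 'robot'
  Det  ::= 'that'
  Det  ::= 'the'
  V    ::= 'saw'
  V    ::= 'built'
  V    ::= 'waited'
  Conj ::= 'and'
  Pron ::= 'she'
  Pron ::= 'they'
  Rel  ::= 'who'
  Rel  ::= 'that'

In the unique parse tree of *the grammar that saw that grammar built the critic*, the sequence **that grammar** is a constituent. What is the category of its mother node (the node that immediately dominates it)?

[S [NP [NP [Det the] [N grammar]] [RelC [Rel that] [VP [V saw] [NP [Det that] [N grammar]]]]] [VP [V built] [NP [Det the] [N critic]]]]
The span 'that grammar' is the NP node built by NP → Det N.
Its mother is the VP built by VP → V NP.

VP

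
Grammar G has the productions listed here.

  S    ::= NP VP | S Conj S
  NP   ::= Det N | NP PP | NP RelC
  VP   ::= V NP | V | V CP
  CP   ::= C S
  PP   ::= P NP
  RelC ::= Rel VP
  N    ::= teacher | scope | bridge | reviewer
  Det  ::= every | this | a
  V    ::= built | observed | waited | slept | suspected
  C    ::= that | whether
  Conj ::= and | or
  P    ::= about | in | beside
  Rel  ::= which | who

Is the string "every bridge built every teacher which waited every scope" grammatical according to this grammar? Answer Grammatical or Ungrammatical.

Grammatical

[S [NP [Det every] [N bridge]] [VP [V built] [NP [NP [Det every] [N teacher]] [RelC [Rel which] [VP [V waited] [NP [Det every] [N scope]]]]]]]
The bracketing above is licensed at every node by one of the given productions, with S at the root.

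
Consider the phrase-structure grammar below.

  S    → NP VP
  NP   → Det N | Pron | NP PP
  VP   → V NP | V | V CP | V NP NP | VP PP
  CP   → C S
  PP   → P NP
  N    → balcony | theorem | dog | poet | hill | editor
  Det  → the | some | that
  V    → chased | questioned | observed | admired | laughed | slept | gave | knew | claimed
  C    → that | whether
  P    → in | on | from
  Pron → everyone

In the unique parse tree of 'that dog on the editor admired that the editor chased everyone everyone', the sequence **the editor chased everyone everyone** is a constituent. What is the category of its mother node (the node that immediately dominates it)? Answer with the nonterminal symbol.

[S [NP [NP [Det that] [N dog]] [PP [P on] [NP [Det the] [N editor]]]] [VP [V admired] [CP [C that] [S [NP [Det the] [N editor]] [VP [V chased] [NP [Pron everyone]] [NP [Pron everyone]]]]]]]
The span 'the editor chased everyone everyone' is the S node built by S → NP VP.
Its mother is the CP built by CP → C S.

CP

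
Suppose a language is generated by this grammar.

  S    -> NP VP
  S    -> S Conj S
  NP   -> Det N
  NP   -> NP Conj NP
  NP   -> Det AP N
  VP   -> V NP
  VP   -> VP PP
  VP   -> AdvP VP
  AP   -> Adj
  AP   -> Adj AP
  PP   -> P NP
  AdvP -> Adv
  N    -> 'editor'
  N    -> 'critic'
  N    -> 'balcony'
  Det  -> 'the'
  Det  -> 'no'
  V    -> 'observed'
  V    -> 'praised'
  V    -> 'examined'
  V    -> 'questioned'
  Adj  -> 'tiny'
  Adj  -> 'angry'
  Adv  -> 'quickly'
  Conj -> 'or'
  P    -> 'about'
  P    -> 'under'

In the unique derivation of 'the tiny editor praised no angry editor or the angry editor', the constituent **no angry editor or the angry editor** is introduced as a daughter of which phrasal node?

VP

S
  NP
    Det: the
    AP
      Adj: tiny
    N: editor
  VP
    V: praised
    NP
      NP
        Det: no
        AP
          Adj: angry
        N: editor
      Conj: or
      NP
        Det: the
        AP
          Adj: angry
        N: editor
The span 'no angry editor or the angry editor' is the NP node built by NP → NP Conj NP.
Its mother is the VP built by VP → V NP.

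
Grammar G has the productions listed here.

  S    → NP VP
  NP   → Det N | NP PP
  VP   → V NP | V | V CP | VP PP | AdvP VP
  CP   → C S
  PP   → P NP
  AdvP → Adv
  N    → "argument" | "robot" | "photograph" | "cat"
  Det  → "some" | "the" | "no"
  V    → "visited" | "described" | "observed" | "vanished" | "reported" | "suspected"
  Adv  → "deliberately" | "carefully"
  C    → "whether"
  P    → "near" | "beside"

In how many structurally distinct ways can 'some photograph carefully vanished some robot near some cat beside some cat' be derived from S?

Two of the 9 distinct bracketings:
[S [NP [Det some] [N photograph]] [VP [VP [AdvP [Adv carefully]] [VP [V vanished] [NP [Det some] [N robot]]]] [PP [P near] [NP [NP [Det some] [N cat]] [PP [P beside] [NP [Det some] [N cat]]]]]]]
[S [NP [Det some] [N photograph]] [VP [VP [VP [AdvP [Adv carefully]] [VP [V vanished] [NP [Det some] [N robot]]]] [PP [P near] [NP [Det some] [N cat]]]] [PP [P beside] [NP [Det some] [N cat]]]]]
The difference turns on whether NP → NP PP is used at the relevant span, versus an alternative expansion of NP.

9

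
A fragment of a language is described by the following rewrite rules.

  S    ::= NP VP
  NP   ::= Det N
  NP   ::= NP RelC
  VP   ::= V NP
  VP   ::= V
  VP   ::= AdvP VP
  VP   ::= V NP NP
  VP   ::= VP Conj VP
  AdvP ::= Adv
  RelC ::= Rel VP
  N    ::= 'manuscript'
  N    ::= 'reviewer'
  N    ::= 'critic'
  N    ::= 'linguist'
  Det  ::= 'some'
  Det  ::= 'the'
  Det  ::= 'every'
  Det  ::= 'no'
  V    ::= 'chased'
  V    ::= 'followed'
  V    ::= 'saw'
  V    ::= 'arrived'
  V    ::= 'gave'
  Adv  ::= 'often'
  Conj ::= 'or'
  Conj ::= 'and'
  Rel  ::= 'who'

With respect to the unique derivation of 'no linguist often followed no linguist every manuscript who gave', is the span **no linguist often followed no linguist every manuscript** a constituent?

No

[S [NP [Det no] [N linguist]] [VP [AdvP [Adv often]] [VP [V followed] [NP [Det no] [N linguist]] [NP [NP [Det every] [N manuscript]] [RelC [Rel who] [VP [V gave]]]]]]]
The smallest constituent containing 'no linguist often followed no linguist every manuscript' is the S spanning 'no linguist often followed no linguist every manuscript who gave'; no single node in the tree dominates exactly the given words.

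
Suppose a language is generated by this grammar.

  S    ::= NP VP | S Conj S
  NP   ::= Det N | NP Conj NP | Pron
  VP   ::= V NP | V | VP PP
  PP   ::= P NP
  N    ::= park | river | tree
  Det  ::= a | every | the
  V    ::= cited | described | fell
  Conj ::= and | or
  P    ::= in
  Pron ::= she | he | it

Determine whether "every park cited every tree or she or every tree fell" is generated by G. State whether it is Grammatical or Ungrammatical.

[S [S [NP [Det every] [N park]] [VP [V cited] [NP [Det every] [N tree]]]] [Conj or] [S [NP [NP [Pron she]] [Conj or] [NP [Det every] [N tree]]] [VP [V fell]]]]
Every word is introduced by a lexical rule and the phrasal rules combine the resulting categories into a single S.

Grammatical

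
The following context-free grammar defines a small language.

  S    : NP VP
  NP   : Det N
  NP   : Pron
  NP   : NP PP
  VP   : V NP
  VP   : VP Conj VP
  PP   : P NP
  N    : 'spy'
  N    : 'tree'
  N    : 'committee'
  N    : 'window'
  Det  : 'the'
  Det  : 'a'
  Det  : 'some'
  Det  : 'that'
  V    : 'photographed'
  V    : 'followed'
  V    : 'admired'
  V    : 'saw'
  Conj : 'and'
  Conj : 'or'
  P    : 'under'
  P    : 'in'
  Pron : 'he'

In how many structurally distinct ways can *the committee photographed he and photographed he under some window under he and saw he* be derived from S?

4

Two of the 4 distinct bracketings:
[S [NP [Det the] [N committee]] [VP [VP [V photographed] [NP [Pron he]]] [Conj and] [VP [VP [V photographed] [NP [NP [Pron he]] [PP [P under] [NP [NP [Det some] [N window]] [PP [P under] [NP [Pron he]]]]]]] [Conj and] [VP [V saw] [NP [Pron he]]]]]]
[S [NP [Det the] [N committee]] [VP [VP [V photographed] [NP [Pron he]]] [Conj and] [VP [VP [V photographed] [NP [NP [NP [Pron he]] [PP [P under] [NP [Det some] [N window]]]] [PP [P under] [NP [Pron he]]]]] [Conj and] [VP [V saw] [NP [Pron he]]]]]]
The trees differ in how a recursive rule is bracketed over the same span.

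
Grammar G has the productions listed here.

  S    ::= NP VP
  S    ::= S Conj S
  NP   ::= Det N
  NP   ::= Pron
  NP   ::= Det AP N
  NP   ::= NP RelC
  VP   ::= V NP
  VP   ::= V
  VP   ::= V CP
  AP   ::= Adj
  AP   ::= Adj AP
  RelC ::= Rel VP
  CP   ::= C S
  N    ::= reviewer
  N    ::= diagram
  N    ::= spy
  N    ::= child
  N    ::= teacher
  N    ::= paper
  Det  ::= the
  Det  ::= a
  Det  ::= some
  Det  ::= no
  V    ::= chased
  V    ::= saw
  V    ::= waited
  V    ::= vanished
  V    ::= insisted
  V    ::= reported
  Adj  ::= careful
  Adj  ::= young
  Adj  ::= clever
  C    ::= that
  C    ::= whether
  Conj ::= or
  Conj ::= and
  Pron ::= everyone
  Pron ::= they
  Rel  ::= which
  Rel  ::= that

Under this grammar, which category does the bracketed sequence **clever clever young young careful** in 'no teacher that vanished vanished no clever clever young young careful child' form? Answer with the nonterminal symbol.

AP

S
  NP
    NP
      Det: no
      N: teacher
    RelC
      Rel: that
      VP
        V: vanished
  VP
    V: vanished
    NP
      Det: no
      AP
        Adj: clever
        AP
          Adj: clever
          AP
            Adj: young
            AP
              Adj: young
              AP
                Adj: careful
      N: child
The span 'clever clever young young careful' is the AP node built by AP → Adj AP.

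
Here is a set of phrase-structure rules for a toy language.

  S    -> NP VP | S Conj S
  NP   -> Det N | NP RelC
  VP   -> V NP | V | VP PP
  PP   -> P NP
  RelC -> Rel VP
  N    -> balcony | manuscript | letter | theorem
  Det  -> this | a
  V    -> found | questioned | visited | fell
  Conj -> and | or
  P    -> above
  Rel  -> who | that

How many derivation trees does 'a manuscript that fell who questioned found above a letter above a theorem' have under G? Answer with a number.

1

[S [NP [NP [NP [Det a] [N manuscript]] [RelC [Rel that] [VP [V fell]]]] [RelC [Rel who] [VP [V questioned]]]] [VP [VP [VP [V found]] [PP [P above] [NP [Det a] [N letter]]]] [PP [P above] [NP [Det a] [N theorem]]]]]
No rule offers an alternative attachment or grouping for any span, so this is the only derivation.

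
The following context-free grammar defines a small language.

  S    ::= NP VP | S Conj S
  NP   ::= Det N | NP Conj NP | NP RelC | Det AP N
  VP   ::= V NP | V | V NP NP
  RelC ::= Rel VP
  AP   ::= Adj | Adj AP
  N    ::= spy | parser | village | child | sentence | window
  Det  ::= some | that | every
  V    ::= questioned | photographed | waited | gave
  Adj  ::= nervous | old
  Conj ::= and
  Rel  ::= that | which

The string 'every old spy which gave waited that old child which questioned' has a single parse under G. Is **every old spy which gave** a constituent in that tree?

Yes

[S [NP [NP [Det every] [AP [Adj old]] [N spy]] [RelC [Rel which] [VP [V gave]]]] [VP [V waited] [NP [NP [Det that] [AP [Adj old]] [N child]] [RelC [Rel which] [VP [V questioned]]]]]]
The words 'every old spy which gave' are exhaustively dominated by a single NP node (built by NP → NP RelC), so they form a constituent.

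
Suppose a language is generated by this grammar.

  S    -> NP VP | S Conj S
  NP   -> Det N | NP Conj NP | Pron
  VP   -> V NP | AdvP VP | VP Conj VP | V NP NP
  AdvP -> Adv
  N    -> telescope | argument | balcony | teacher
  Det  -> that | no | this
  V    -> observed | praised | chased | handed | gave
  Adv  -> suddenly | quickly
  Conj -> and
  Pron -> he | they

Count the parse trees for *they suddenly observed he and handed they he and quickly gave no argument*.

Two of the 5 distinct bracketings:
[S [NP [Pron they]] [VP [AdvP [Adv suddenly]] [VP [VP [V observed] [NP [Pron he]]] [Conj and] [VP [VP [V handed] [NP [Pron they]] [NP [Pron he]]] [Conj and] [VP [AdvP [Adv quickly]] [VP [V gave] [NP [Det no] [N argument]]]]]]]]
[S [NP [Pron they]] [VP [AdvP [Adv suddenly]] [VP [VP [VP [V observed] [NP [Pron he]]] [Conj and] [VP [V handed] [NP [Pron they]] [NP [Pron he]]]] [Conj and] [VP [AdvP [Adv quickly]] [VP [V gave] [NP [Det no] [N argument]]]]]]]
The trees differ in how a recursive rule is bracketed over the same span.

5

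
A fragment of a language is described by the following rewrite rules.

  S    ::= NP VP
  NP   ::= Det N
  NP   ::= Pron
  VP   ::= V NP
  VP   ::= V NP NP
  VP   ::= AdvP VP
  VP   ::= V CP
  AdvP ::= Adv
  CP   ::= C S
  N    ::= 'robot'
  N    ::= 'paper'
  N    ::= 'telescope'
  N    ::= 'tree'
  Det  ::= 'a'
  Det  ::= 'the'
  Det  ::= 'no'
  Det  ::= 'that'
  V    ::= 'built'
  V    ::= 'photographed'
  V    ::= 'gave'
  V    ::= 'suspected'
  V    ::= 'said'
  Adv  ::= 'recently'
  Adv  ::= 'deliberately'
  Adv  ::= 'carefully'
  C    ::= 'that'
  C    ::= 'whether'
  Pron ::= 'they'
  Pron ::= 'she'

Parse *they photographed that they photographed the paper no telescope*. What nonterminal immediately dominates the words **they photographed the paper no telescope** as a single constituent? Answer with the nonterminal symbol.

S
  NP
    Pron: they
  VP
    V: photographed
    CP
      C: that
      S
        NP
          Pron: they
        VP
          V: photographed
          NP
            Det: the
            N: paper
          NP
            Det: no
            N: telescope
The span 'they photographed the paper no telescope' is the S node built by S → NP VP.

S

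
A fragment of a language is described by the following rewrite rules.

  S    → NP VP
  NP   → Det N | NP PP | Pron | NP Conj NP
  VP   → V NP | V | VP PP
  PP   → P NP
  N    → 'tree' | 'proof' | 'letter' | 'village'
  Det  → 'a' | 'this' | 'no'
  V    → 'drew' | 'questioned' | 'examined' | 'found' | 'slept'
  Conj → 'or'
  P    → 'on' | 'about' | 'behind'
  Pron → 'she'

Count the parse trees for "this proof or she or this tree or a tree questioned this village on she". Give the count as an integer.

Two of the 10 distinct bracketings:
[S [NP [NP [Det this] [N proof]] [Conj or] [NP [NP [Pron she]] [Conj or] [NP [NP [Det this] [N tree]] [Conj or] [NP [Det a] [N tree]]]]] [VP [V questioned] [NP [NP [Det this] [N village]] [PP [P on] [NP [Pron she]]]]]]
[S [NP [NP [Det this] [N proof]] [Conj or] [NP [NP [Pron she]] [Conj or] [NP [NP [Det this] [N tree]] [Conj or] [NP [Det a] [N tree]]]]] [VP [VP [V questioned] [NP [Det this] [N village]]] [PP [P on] [NP [Pron she]]]]]
The difference turns on whether NP → NP PP is used at the relevant span, versus an alternative expansion of NP.

10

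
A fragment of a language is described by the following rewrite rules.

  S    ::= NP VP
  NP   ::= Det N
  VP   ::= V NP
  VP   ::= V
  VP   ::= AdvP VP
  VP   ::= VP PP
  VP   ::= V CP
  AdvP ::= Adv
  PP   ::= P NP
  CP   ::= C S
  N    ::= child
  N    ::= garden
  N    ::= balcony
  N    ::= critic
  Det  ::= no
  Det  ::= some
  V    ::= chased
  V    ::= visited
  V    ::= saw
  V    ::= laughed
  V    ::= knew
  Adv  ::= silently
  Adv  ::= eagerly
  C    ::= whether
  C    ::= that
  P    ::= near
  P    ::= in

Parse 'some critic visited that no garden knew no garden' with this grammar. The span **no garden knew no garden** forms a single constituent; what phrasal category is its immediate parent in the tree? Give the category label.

S
  NP
    Det: some
    N: critic
  VP
    V: visited
    CP
      C: that
      S
        NP
          Det: no
          N: garden
        VP
          V: knew
          NP
            Det: no
            N: garden
The span 'no garden knew no garden' is the S node built by S → NP VP.
Its mother is the CP built by CP → C S.

CP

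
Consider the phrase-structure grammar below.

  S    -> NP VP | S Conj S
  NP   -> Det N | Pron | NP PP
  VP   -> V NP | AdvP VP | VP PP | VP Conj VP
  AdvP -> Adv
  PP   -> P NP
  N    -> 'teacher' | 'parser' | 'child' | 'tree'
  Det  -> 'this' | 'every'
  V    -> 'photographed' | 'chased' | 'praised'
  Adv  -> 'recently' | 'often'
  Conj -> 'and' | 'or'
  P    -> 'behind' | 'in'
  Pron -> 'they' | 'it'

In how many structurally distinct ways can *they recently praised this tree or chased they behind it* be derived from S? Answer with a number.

Two of the 7 distinct bracketings:
[S [NP [Pron they]] [VP [AdvP [Adv recently]] [VP [VP [VP [V praised] [NP [Det this] [N tree]]] [Conj or] [VP [V chased] [NP [Pron they]]]] [PP [P behind] [NP [Pron it]]]]]]
[S [NP [Pron they]] [VP [AdvP [Adv recently]] [VP [VP [V praised] [NP [Det this] [N tree]]] [Conj or] [VP [V chased] [NP [NP [Pron they]] [PP [P behind] [NP [Pron it]]]]]]]]
The difference turns on whether NP → NP PP is used at the relevant span, versus an alternative expansion of NP.

7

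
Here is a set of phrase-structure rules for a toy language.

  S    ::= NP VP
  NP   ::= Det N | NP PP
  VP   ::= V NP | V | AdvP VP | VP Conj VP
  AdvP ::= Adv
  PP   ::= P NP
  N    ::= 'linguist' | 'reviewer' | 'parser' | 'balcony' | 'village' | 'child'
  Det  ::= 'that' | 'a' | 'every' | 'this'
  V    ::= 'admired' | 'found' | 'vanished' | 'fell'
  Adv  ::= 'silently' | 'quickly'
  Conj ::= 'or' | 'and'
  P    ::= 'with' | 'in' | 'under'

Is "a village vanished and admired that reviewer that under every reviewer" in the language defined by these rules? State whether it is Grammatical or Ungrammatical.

An N word can never sit immediately before a Det word in any string this grammar generates, so the substring 'reviewer that' rules out a derivation.

Ungrammatical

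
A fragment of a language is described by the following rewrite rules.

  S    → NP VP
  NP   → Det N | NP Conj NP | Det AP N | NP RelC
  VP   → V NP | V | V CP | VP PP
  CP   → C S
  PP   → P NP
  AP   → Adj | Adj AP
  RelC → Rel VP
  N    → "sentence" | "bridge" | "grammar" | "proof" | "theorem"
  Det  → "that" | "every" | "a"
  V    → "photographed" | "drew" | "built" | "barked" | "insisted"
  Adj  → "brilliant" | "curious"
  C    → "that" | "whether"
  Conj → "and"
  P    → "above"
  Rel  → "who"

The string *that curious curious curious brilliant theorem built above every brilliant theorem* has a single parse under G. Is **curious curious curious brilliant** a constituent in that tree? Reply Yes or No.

[S [NP [Det that] [AP [Adj curious] [AP [Adj curious] [AP [Adj curious] [AP [Adj brilliant]]]]] [N theorem]] [VP [VP [V built]] [PP [P above] [NP [Det every] [AP [Adj brilliant]] [N theorem]]]]]
The words 'curious curious curious brilliant' are exhaustively dominated by a single AP node (built by AP → Adj AP), so they form a constituent.

Yes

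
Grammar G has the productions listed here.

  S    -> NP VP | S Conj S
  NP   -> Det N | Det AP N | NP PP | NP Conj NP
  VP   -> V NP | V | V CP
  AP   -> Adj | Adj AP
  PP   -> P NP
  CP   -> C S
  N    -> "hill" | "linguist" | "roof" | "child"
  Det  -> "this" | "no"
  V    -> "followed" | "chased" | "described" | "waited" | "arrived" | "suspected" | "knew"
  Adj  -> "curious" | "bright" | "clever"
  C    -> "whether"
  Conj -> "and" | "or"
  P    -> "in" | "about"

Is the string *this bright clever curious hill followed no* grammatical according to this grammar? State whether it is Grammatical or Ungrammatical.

Ungrammatical

For S → NP VP, the only prefix that parses as NP is 'this bright clever curious hill', but the remainder 'followed no' is not a VP under these rules. The alternative S rule S → S Conj S likewise has no satisfying split.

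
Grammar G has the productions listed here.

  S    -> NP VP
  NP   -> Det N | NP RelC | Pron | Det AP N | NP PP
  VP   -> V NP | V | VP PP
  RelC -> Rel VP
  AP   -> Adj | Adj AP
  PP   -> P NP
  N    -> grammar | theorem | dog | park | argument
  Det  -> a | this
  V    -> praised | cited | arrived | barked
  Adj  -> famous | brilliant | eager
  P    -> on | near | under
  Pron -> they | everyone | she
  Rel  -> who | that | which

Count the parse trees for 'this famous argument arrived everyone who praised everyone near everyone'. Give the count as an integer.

Two of the 4 distinct bracketings:
[S [NP [Det this] [AP [Adj famous]] [N argument]] [VP [V arrived] [NP [NP [Pron everyone]] [RelC [Rel who] [VP [V praised] [NP [NP [Pron everyone]] [PP [P near] [NP [Pron everyone]]]]]]]]]
[S [NP [Det this] [AP [Adj famous]] [N argument]] [VP [V arrived] [NP [NP [Pron everyone]] [RelC [Rel who] [VP [VP [V praised] [NP [Pron everyone]]] [PP [P near] [NP [Pron everyone]]]]]]]]
The difference turns on whether NP → NP PP is used at the relevant span, versus an alternative expansion of NP.

4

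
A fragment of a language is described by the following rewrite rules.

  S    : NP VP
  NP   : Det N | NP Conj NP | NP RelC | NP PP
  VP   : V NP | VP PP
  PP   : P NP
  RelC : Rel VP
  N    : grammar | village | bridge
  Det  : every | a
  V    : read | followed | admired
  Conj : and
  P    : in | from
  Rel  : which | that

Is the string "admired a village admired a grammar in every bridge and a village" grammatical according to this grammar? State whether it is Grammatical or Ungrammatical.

For S → NP VP, no prefix of the string parses as an NP.

Ungrammatical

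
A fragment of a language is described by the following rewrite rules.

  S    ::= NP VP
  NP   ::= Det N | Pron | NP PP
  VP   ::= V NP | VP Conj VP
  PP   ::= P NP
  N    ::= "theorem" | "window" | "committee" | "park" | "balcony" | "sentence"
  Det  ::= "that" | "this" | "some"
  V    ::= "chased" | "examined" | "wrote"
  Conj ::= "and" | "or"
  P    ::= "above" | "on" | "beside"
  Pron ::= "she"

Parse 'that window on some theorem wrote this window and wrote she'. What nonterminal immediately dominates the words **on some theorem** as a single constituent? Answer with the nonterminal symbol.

[S [NP [NP [Det that] [N window]] [PP [P on] [NP [Det some] [N theorem]]]] [VP [VP [V wrote] [NP [Det this] [N window]]] [Conj and] [VP [V wrote] [NP [Pron she]]]]]
The span 'on some theorem' is the PP node built by PP → P NP.

PP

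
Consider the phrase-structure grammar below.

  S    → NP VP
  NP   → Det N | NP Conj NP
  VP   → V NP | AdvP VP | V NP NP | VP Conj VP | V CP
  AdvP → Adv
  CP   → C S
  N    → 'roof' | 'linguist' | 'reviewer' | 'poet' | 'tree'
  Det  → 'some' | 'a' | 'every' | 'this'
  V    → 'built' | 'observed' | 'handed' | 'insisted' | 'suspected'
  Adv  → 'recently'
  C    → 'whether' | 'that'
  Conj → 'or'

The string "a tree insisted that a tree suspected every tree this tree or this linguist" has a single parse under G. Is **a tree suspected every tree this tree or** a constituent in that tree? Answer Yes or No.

No

[S [NP [Det a] [N tree]] [VP [V insisted] [CP [C that] [S [NP [Det a] [N tree]] [VP [V suspected] [NP [Det every] [N tree]] [NP [NP [Det this] [N tree]] [Conj or] [NP [Det this] [N linguist]]]]]]]]
The smallest constituent containing 'a tree suspected every tree this tree or' is the S spanning 'a tree suspected every tree this tree or this linguist'; no single node in the tree dominates exactly the given words.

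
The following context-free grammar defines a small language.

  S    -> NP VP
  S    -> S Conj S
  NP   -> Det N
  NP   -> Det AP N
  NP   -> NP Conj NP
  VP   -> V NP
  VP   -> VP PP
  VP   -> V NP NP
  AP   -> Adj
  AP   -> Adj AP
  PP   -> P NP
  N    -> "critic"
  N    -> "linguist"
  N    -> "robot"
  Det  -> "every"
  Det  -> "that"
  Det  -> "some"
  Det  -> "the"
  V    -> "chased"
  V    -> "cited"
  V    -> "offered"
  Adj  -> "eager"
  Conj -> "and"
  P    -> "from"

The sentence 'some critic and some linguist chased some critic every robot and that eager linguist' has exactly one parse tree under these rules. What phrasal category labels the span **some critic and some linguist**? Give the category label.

NP

[S [NP [NP [Det some] [N critic]] [Conj and] [NP [Det some] [N linguist]]] [VP [V chased] [NP [Det some] [N critic]] [NP [NP [Det every] [N robot]] [Conj and] [NP [Det that] [AP [Adj eager]] [N linguist]]]]]
The span 'some critic and some linguist' is the NP node built by NP → NP Conj NP.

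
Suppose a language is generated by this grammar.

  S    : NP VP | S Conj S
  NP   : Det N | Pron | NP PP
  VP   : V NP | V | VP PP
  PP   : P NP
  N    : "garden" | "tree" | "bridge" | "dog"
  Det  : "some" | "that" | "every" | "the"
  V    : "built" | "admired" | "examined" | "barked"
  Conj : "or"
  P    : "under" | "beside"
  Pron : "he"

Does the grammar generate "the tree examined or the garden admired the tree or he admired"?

Grammatical

S
  S
    NP
      Det: the
      N: tree
    VP
      V: examined
  Conj: or
  S
    S
      NP
        Det: the
        N: garden
      VP
        V: admired
        NP
          Det: the
          N: tree
    Conj: or
    S
      NP
        Pron: he
      VP
        V: admired
Each bracket corresponds to one application of a listed rule, so the string is derivable from S.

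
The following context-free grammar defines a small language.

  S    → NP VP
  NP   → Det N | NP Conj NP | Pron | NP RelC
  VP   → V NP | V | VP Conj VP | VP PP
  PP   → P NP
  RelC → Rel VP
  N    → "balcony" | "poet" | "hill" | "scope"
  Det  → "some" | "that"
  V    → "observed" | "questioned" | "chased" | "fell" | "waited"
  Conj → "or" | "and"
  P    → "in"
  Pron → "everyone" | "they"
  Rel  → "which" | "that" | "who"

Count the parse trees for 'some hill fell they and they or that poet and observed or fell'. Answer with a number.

4

Two of the 4 distinct bracketings:
[S [NP [Det some] [N hill]] [VP [VP [V fell] [NP [NP [Pron they]] [Conj and] [NP [NP [Pron they]] [Conj or] [NP [Det that] [N poet]]]]] [Conj and] [VP [VP [V observed]] [Conj or] [VP [V fell]]]]]
[S [NP [Det some] [N hill]] [VP [VP [V fell] [NP [NP [NP [Pron they]] [Conj and] [NP [Pron they]]] [Conj or] [NP [Det that] [N poet]]]] [Conj and] [VP [VP [V observed]] [Conj or] [VP [V fell]]]]]
The trees differ in how a recursive rule is bracketed over the same span.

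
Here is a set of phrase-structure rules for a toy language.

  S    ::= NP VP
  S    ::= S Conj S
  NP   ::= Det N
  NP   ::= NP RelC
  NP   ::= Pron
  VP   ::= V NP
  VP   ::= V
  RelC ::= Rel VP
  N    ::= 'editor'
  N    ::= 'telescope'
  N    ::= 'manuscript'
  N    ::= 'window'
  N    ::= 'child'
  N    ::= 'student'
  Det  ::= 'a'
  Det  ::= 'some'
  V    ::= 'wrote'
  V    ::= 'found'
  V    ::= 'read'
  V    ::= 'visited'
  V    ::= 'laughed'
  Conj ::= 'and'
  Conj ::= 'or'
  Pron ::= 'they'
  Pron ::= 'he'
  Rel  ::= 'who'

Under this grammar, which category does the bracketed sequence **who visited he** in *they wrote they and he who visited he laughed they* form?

S
  S
    NP
      Pron: they
    VP
      V: wrote
      NP
        Pron: they
  Conj: and
  S
    NP
      NP
        Pron: he
      RelC
        Rel: who
        VP
          V: visited
          NP
            Pron: he
    VP
      V: laughed
      NP
        Pron: they
The span 'who visited he' is the RelC node built by RelC → Rel VP.

RelC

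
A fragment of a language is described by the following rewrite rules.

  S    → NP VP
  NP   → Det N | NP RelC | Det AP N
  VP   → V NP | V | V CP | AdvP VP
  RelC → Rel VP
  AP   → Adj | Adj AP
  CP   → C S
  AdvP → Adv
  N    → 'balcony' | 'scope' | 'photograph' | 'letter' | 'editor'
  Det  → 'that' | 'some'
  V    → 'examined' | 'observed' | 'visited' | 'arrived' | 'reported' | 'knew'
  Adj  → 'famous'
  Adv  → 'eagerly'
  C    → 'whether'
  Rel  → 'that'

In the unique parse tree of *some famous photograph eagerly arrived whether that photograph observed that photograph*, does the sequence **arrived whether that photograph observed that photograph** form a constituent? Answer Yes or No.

Yes

[S [NP [Det some] [AP [Adj famous]] [N photograph]] [VP [AdvP [Adv eagerly]] [VP [V arrived] [CP [C whether] [S [NP [Det that] [N photograph]] [VP [V observed] [NP [Det that] [N photograph]]]]]]]]
The words 'arrived whether that photograph observed that photograph' are exhaustively dominated by a single VP node (built by VP → V CP), so they form a constituent.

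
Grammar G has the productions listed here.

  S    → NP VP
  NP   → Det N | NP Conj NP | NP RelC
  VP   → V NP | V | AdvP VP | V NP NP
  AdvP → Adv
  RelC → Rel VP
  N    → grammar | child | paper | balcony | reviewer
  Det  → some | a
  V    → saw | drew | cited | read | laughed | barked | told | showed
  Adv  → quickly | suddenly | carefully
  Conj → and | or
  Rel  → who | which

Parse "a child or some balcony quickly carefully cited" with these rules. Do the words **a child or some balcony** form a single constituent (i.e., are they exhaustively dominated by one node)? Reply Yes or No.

Yes

[S [NP [NP [Det a] [N child]] [Conj or] [NP [Det some] [N balcony]]] [VP [AdvP [Adv quickly]] [VP [AdvP [Adv carefully]] [VP [V cited]]]]]
The words 'a child or some balcony' are exhaustively dominated by a single NP node (built by NP → NP Conj NP), so they form a constituent.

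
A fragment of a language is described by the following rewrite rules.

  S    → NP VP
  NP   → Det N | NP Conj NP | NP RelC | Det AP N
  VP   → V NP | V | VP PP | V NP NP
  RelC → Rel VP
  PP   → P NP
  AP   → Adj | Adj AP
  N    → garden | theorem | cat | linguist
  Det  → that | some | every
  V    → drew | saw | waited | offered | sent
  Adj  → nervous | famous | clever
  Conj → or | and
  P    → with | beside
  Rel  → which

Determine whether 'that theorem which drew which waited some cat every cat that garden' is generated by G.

For S → NP VP, every NP-prefix leaves a non-VP remainder: after 'that theorem' the remainder is not a VP; after 'that theorem which drew' the remainder is not a VP; after 'that theorem which drew which waited' the remainder is not a VP (and 2 more).

Ungrammatical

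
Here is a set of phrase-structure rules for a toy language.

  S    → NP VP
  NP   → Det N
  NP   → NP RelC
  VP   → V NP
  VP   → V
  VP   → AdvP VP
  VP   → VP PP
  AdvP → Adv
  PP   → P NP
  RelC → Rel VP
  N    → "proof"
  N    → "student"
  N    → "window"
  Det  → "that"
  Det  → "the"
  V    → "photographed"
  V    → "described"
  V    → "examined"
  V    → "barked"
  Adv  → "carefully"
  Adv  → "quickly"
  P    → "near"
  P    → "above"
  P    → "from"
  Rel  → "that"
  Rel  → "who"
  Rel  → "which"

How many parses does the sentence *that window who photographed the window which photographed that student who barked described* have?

5

Two of the 5 distinct bracketings:
[S [NP [NP [Det that] [N window]] [RelC [Rel who] [VP [V photographed] [NP [NP [Det the] [N window]] [RelC [Rel which] [VP [V photographed] [NP [NP [Det that] [N student]] [RelC [Rel who] [VP [V barked]]]]]]]]]] [VP [V described]]]
[S [NP [NP [Det that] [N window]] [RelC [Rel who] [VP [V photographed] [NP [NP [NP [Det the] [N window]] [RelC [Rel which] [VP [V photographed] [NP [Det that] [N student]]]]] [RelC [Rel who] [VP [V barked]]]]]]] [VP [V described]]]
The trees differ in how a recursive rule is bracketed over the same span.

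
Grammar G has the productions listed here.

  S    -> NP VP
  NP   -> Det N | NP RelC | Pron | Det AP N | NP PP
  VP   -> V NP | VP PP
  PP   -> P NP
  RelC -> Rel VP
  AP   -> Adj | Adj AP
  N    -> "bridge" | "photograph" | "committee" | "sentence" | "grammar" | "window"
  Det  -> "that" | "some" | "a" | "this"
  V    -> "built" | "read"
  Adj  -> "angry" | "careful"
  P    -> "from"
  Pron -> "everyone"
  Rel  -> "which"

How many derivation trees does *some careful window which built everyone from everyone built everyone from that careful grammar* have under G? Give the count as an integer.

Two of the 6 distinct bracketings:
[S [NP [NP [Det some] [AP [Adj careful]] [N window]] [RelC [Rel which] [VP [V built] [NP [NP [Pron everyone]] [PP [P from] [NP [Pron everyone]]]]]]] [VP [V built] [NP [NP [Pron everyone]] [PP [P from] [NP [Det that] [AP [Adj careful]] [N grammar]]]]]]
[S [NP [NP [Det some] [AP [Adj careful]] [N window]] [RelC [Rel which] [VP [V built] [NP [NP [Pron everyone]] [PP [P from] [NP [Pron everyone]]]]]]] [VP [VP [V built] [NP [Pron everyone]]] [PP [P from] [NP [Det that] [AP [Adj careful]] [N grammar]]]]]
The difference turns on whether VP → VP PP is used at the relevant span, versus an alternative expansion of VP.

6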